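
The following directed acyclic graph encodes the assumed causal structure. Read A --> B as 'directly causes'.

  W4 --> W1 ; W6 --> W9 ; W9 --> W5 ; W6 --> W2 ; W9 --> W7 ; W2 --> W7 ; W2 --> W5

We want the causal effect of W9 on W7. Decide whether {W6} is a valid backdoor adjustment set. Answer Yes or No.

Yes

Backdoor paths from W9 to W7 (paths whose first edge points into W9):
  P1: W9 <- W6 -> W2 -> W7
Condition 1 (no descendant of W9 in the set): holds — descendants of W9 are {W5, W7}; none are in {W6}.
Condition 2 (every backdoor path blocked by {W6}):
  P1: blocked at fork node W6 ∈ conditioning set.
{W6} satisfies the backdoor criterion.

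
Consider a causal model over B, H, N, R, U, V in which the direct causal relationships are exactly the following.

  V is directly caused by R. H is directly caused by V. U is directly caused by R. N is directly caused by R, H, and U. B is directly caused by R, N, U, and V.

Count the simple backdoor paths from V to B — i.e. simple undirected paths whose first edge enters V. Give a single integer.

5

A backdoor path from V to B is any simple undirected path whose first edge points into V (i.e. leaves V via a parent).
Parents of V: {R}.
Enumerating:
  P1: V <- R -> U -> N -> B
  P2: V <- R -> U -> B
  P3: V <- R -> N <- U -> B
  P4: V <- R -> N -> B
  P5: V <- R -> B
That exhausts the simple backdoor paths. Count: 5.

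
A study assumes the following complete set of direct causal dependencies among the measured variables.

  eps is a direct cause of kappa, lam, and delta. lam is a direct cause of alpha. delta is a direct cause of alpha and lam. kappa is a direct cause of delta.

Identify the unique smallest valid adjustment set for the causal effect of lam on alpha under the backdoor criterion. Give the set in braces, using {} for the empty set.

Variables eligible for adjustment (non-descendants of lam, excluding lam and alpha): {delta, eps, kappa}.
Backdoor paths from lam to alpha:
  P1: lam <- eps -> kappa -> delta -> alpha
  P2: lam <- eps -> delta -> alpha
  P3: lam <- delta -> alpha
The empty set is not sufficient: P1 (lam <- eps -> kappa -> delta -> alpha) has no collider blocking it and no conditioned non-collider, so it is open.
Try {delta}:
  P1: blocked at chain node delta ∈ conditioning set.
  P2: blocked at chain node delta ∈ conditioning set.
  P3: blocked at fork node delta ∈ conditioning set.
{delta} contains no descendant of lam and blocks every backdoor path.
No other singleton works — e.g. {eps} leaves P3 open — so {delta} is the unique smallest valid adjustment set.

{delta}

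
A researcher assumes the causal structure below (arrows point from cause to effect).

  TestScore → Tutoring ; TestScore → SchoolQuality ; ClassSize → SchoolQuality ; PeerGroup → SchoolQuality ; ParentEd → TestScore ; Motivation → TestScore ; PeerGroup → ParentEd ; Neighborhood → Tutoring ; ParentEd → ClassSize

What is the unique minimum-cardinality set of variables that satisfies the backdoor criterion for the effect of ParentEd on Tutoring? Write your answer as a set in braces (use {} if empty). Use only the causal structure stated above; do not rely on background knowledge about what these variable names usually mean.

Variables eligible for adjustment (non-descendants of ParentEd, excluding ParentEd and Tutoring): {Motivation, Neighborhood, PeerGroup}.
Backdoor paths from ParentEd to Tutoring:
  P1: ParentEd <- PeerGroup -> SchoolQuality <- TestScore -> Tutoring
Each backdoor path contains an unconditioned collider, so every path is already blocked with the empty conditioning set:
  P1: blocked at collider SchoolQuality (neither it nor any descendant is in the conditioning set).
The empty set is therefore the unique smallest valid set.

{}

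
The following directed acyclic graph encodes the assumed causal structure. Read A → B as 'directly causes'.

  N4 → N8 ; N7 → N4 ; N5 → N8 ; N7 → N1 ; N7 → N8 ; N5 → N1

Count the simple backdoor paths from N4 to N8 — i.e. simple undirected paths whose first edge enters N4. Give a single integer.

A backdoor path from N4 to N8 is any simple undirected path whose first edge points into N4 (i.e. leaves N4 via a parent).
Parents of N4: {N7}.
Enumerating:
  P1: N4 <- N7 -> N1 <- N5 -> N8
  P2: N4 <- N7 -> N8
That exhausts the simple backdoor paths. Count: 2.

2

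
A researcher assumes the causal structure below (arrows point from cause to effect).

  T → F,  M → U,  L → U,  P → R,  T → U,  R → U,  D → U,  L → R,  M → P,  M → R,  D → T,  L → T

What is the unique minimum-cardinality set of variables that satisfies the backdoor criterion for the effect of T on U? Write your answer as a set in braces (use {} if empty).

{D, L}

Variables eligible for adjustment (non-descendants of T, excluding T and U): {D, L, M, P, R}.
Backdoor paths from T to U:
  P1: T <- L -> R <- M -> U
  P2: T <- L -> R <- P <- M -> U
  P3: T <- L -> R -> U
  P4: T <- L -> U
  P5: T <- D -> U
The empty set is not sufficient: P3 (T <- L -> R -> U) has no collider blocking it and no conditioned non-collider, so it is open.
Try {D, L}:
  P1: blocked at fork node L ∈ conditioning set.
  P2: blocked at fork node L ∈ conditioning set.
  P3: blocked at fork node L ∈ conditioning set.
  P4: blocked at fork node L ∈ conditioning set.
  P5: blocked at fork node D ∈ conditioning set.
{D, L} contains no descendant of T and blocks every backdoor path.
Every element of {D, L} is needed (dropping D leaves P5 open; dropping L leaves P3 open), so no proper subset is valid.
Among all size-2 subsets of the eligible variables, only {D, L} blocks every backdoor path, so it is the unique smallest valid adjustment set.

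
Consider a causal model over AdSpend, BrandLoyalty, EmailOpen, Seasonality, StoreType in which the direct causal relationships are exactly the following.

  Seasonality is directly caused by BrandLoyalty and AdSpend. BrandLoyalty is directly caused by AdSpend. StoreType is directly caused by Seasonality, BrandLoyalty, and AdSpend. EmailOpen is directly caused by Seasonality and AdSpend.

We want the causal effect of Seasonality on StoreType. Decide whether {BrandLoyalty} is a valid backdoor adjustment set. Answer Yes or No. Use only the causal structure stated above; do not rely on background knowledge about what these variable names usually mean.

No

Backdoor paths from Seasonality to StoreType (paths whose first edge points into Seasonality):
  P1: Seasonality <- AdSpend -> BrandLoyalty -> StoreType
  P2: Seasonality <- AdSpend -> StoreType
  P3: Seasonality <- BrandLoyalty <- AdSpend -> StoreType
  P4: Seasonality <- BrandLoyalty -> StoreType
Condition 1 (no descendant of Seasonality in the set): holds — descendants of Seasonality are {EmailOpen, StoreType}; none are in {BrandLoyalty}.
Condition 2 (every backdoor path blocked by {BrandLoyalty}):
  P1: blocked at chain node BrandLoyalty ∈ conditioning set.
  P2: open — no interior node is in the conditioning set.
  P3: blocked at chain node BrandLoyalty ∈ conditioning set.
  P4: blocked at fork node BrandLoyalty ∈ conditioning set.
{BrandLoyalty} does not satisfy the backdoor criterion.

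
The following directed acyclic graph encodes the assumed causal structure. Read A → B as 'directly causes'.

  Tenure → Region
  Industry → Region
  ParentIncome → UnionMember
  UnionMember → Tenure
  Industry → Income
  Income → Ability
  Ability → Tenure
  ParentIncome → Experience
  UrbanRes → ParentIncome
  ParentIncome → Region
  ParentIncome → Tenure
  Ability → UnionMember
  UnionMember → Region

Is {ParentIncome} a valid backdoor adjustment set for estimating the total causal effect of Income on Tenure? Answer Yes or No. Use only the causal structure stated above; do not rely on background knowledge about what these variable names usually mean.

Backdoor paths from Income to Tenure (paths whose first edge points into Income):
  P1: Income <- Industry -> Region <- ParentIncome -> UnionMember <- Ability -> Tenure
  P2: Income <- Industry -> Region <- ParentIncome -> UnionMember -> Tenure
  P3: Income <- Industry -> Region <- ParentIncome -> Tenure
  P4: Income <- Industry -> Region <- UnionMember <- ParentIncome -> Tenure
  P5: Income <- Industry -> Region <- UnionMember <- Ability -> Tenure
  P6: Income <- Industry -> Region <- UnionMember -> Tenure
  P7: Income <- Industry -> Region <- Tenure
Condition 1 (no descendant of Income in the set): holds — descendants of Income are {Ability, Region, Tenure, UnionMember}; none are in {ParentIncome}.
Condition 2 (every backdoor path blocked by {ParentIncome}):
  P1: blocked at collider Region (neither it nor any descendant is in the conditioning set).
  P2: blocked at collider Region (neither it nor any descendant is in the conditioning set).
  P3: blocked at collider Region (neither it nor any descendant is in the conditioning set).
  P4: blocked at collider Region (neither it nor any descendant is in the conditioning set).
  P5: blocked at collider Region (neither it nor any descendant is in the conditioning set).
  P6: blocked at collider Region (neither it nor any descendant is in the conditioning set).
  P7: blocked at collider Region (neither it nor any descendant is in the conditioning set).
{ParentIncome} satisfies the backdoor criterion.

Yes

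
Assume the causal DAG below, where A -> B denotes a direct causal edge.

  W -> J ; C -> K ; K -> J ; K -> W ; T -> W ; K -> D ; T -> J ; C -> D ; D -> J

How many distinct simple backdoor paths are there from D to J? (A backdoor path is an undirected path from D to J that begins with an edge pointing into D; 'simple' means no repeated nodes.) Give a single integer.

A backdoor path from D to J is any simple undirected path whose first edge points into D (i.e. leaves D via a parent).
Parents of D: {C, K}.
Enumerating:
  P1: D <- C -> K -> W <- T -> J
  P2: D <- C -> K -> W -> J
  P3: D <- C -> K -> J
  P4: D <- K -> W <- T -> J
  P5: D <- K -> W -> J
  P6: D <- K -> J
That exhausts the simple backdoor paths. Count: 6.

6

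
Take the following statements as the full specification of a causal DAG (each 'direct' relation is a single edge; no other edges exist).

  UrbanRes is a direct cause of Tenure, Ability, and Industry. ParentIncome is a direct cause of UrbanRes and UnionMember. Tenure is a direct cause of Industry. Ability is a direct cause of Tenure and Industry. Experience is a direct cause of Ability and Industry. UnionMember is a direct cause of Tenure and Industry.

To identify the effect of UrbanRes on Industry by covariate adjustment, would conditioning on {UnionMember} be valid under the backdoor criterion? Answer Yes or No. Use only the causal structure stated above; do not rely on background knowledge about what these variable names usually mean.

Backdoor paths from UrbanRes to Industry (paths whose first edge points into UrbanRes):
  P1: UrbanRes <- ParentIncome -> UnionMember -> Tenure <- Ability <- Experience -> Industry
  P2: UrbanRes <- ParentIncome -> UnionMember -> Tenure <- Ability -> Industry
  P3: UrbanRes <- ParentIncome -> UnionMember -> Tenure -> Industry
  P4: UrbanRes <- ParentIncome -> UnionMember -> Industry
Condition 1 (no descendant of UrbanRes in the set): holds — descendants of UrbanRes are {Ability, Industry, Tenure}; none are in {UnionMember}.
Condition 2 (every backdoor path blocked by {UnionMember}):
  P1: blocked at chain node UnionMember ∈ conditioning set.
  P2: blocked at chain node UnionMember ∈ conditioning set.
  P3: blocked at chain node UnionMember ∈ conditioning set.
  P4: blocked at chain node UnionMember ∈ conditioning set.
{UnionMember} satisfies the backdoor criterion.

Yes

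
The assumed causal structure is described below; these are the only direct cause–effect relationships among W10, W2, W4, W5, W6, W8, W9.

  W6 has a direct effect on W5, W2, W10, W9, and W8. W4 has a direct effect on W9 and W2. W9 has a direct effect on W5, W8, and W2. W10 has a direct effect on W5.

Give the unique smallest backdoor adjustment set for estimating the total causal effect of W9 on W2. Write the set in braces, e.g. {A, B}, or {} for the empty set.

{W4, W6}

Variables eligible for adjustment (non-descendants of W9, excluding W9 and W2): {W10, W4, W6}.
Backdoor paths from W9 to W2:
  P1: W9 <- W6 -> W2
  P2: W9 <- W4 -> W2
The empty set is not sufficient: P1 (W9 <- W6 -> W2) has no collider blocking it and no conditioned non-collider, so it is open.
Try {W4, W6}:
  P1: blocked at fork node W6 ∈ conditioning set.
  P2: blocked at fork node W4 ∈ conditioning set.
{W4, W6} contains no descendant of W9 and blocks every backdoor path.
Every element of {W4, W6} is needed (dropping W4 leaves P2 open; dropping W6 leaves P1 open), so no proper subset is valid.
Among all size-2 subsets of the eligible variables, only {W4, W6} blocks every backdoor path, so it is the unique smallest valid adjustment set.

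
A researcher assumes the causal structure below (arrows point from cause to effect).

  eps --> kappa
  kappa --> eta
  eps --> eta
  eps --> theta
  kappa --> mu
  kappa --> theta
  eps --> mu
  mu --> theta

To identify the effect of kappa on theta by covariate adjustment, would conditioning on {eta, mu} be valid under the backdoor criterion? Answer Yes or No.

No

Backdoor paths from kappa to theta (paths whose first edge points into kappa):
  P1: kappa <- eps -> mu -> theta
  P2: kappa <- eps -> theta
Condition 1 (no descendant of kappa in the set): FAILS — eta and mu are descendants of kappa.
Condition 2 (every backdoor path blocked by {eta, mu}):
  P1: blocked at chain node mu ∈ conditioning set.
  P2: open — no interior node is in the conditioning set.
{eta, mu} does not satisfy the backdoor criterion.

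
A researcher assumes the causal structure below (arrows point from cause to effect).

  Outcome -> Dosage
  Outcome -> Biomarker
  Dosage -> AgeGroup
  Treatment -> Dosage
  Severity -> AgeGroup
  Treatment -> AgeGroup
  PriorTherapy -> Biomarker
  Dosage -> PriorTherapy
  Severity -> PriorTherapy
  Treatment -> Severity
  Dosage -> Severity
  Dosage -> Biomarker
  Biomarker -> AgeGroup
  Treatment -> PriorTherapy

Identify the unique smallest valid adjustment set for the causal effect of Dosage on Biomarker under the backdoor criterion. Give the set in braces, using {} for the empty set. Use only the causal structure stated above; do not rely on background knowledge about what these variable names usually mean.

Variables eligible for adjustment (non-descendants of Dosage, excluding Dosage and Biomarker): {Outcome, Treatment}.
Backdoor paths from Dosage to Biomarker:
  P1: Dosage <- Treatment -> Severity -> PriorTherapy -> Biomarker
  P2: Dosage <- Treatment -> Severity -> AgeGroup <- Biomarker
  P3: Dosage <- Treatment -> PriorTherapy <- Severity -> AgeGroup <- Biomarker
  P4: Dosage <- Treatment -> PriorTherapy -> Biomarker
  P5: Dosage <- Treatment -> AgeGroup <- Severity -> PriorTherapy -> Biomarker
  P6: Dosage <- Treatment -> AgeGroup <- Biomarker
  P7: Dosage <- Outcome -> Biomarker
The empty set is not sufficient: P1 (Dosage <- Treatment -> Severity -> PriorTherapy -> Biomarker) has no collider blocking it and no conditioned non-collider, so it is open.
Try {Outcome, Treatment}:
  P1: blocked at fork node Treatment ∈ conditioning set.
  P2: blocked at fork node Treatment ∈ conditioning set.
  P3: blocked at fork node Treatment ∈ conditioning set.
  P4: blocked at fork node Treatment ∈ conditioning set.
  P5: blocked at fork node Treatment ∈ conditioning set.
  P6: blocked at fork node Treatment ∈ conditioning set.
  P7: blocked at fork node Outcome ∈ conditioning set.
{Outcome, Treatment} contains no descendant of Dosage and blocks every backdoor path.
Every element of {Outcome, Treatment} is needed (dropping Outcome leaves P7 open; dropping Treatment leaves P1 open), so no proper subset is valid.
Among all size-2 subsets of the eligible variables, only {Outcome, Treatment} blocks every backdoor path, so it is the unique smallest valid adjustment set.

{Outcome, Treatment}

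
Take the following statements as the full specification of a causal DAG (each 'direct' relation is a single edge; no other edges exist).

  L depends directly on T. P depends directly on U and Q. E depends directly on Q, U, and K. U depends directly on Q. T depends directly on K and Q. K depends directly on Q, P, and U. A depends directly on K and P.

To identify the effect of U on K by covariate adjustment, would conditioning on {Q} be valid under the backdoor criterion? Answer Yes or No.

Yes

Backdoor paths from U to K (paths whose first edge points into U):
  P1: U <- Q -> P -> K
  P2: U <- Q -> P -> A <- K
  P3: U <- Q -> K
  P4: U <- Q -> T <- K
  P5: U <- Q -> E <- K
Condition 1 (no descendant of U in the set): holds — descendants of U are {A, E, K, L, P, T}; none are in {Q}.
Condition 2 (every backdoor path blocked by {Q}):
  P1: blocked at fork node Q ∈ conditioning set.
  P2: blocked at fork node Q ∈ conditioning set.
  P3: blocked at fork node Q ∈ conditioning set.
  P4: blocked at fork node Q ∈ conditioning set.
  P5: blocked at fork node Q ∈ conditioning set.
{Q} satisfies the backdoor criterion.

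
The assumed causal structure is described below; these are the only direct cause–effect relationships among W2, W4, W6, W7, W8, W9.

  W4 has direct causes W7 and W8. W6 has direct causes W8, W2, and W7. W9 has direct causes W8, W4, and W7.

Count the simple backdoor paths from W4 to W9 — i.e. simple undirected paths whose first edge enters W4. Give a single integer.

4

A backdoor path from W4 to W9 is any simple undirected path whose first edge points into W4 (i.e. leaves W4 via a parent).
Parents of W4: {W7, W8}.
Enumerating:
  P1: W4 <- W8 -> W6 <- W7 -> W9
  P2: W4 <- W8 -> W9
  P3: W4 <- W7 -> W6 <- W8 -> W9
  P4: W4 <- W7 -> W9
That exhausts the simple backdoor paths. Count: 4.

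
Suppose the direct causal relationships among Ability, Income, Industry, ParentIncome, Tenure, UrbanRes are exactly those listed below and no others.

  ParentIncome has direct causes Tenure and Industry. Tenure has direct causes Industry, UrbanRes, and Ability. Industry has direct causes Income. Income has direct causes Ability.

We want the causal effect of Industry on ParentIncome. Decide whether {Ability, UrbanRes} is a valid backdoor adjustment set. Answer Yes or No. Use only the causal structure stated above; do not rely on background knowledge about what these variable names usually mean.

Yes

Backdoor paths from Industry to ParentIncome (paths whose first edge points into Industry):
  P1: Industry <- Income <- Ability -> Tenure -> ParentIncome
Condition 1 (no descendant of Industry in the set): holds — descendants of Industry are {ParentIncome, Tenure}; none are in {Ability, UrbanRes}.
Condition 2 (every backdoor path blocked by {Ability, UrbanRes}):
  P1: blocked at fork node Ability ∈ conditioning set.
{Ability, UrbanRes} satisfies the backdoor criterion.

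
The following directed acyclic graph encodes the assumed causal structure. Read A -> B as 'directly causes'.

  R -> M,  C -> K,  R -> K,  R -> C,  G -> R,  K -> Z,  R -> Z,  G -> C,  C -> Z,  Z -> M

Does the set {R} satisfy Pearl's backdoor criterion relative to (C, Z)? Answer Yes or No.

Backdoor paths from C to Z (paths whose first edge points into C):
  P1: C <- G -> R -> K -> Z
  P2: C <- G -> R -> Z
  P3: C <- G -> R -> M <- Z
  P4: C <- R -> K -> Z
  P5: C <- R -> Z
  P6: C <- R -> M <- Z
Condition 1 (no descendant of C in the set): holds — descendants of C are {K, M, Z}; none are in {R}.
Condition 2 (every backdoor path blocked by {R}):
  P1: blocked at chain node R ∈ conditioning set.
  P2: blocked at chain node R ∈ conditioning set.
  P3: blocked at chain node R ∈ conditioning set.
  P4: blocked at fork node R ∈ conditioning set.
  P5: blocked at fork node R ∈ conditioning set.
  P6: blocked at fork node R ∈ conditioning set.
{R} satisfies the backdoor criterion.

Yes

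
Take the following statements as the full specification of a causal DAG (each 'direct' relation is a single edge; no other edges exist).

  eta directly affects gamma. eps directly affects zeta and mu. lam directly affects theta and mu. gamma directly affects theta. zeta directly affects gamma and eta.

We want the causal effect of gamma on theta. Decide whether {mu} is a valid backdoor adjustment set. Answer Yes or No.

No

Backdoor paths from gamma to theta (paths whose first edge points into gamma):
  P1: gamma <- zeta <- eps -> mu <- lam -> theta
  P2: gamma <- eta <- zeta <- eps -> mu <- lam -> theta
Condition 1 (no descendant of gamma in the set): holds — descendants of gamma are {theta}; none are in {mu}.
Condition 2 (every backdoor path blocked by {mu}):
  P1: open — collider(s) mu are conditioned on (or have a conditioned descendant) and no non-collider on the path is in the set.
  P2: open — collider(s) mu are conditioned on (or have a conditioned descendant) and no non-collider on the path is in the set.
{mu} does not satisfy the backdoor criterion.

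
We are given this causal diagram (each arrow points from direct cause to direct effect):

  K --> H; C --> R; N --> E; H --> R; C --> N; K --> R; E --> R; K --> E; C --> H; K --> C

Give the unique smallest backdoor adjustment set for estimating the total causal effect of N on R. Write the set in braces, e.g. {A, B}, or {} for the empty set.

{C}

Variables eligible for adjustment (non-descendants of N, excluding N and R): {C, H, K}.
Backdoor paths from N to R:
  P1: N <- C <- K -> H -> R
  P2: N <- C <- K -> E -> R
  P3: N <- C <- K -> R
  P4: N <- C -> H <- K -> E -> R
  P5: N <- C -> H <- K -> R
  P6: N <- C -> H -> R
  P7: N <- C -> R
The empty set is not sufficient: P1 (N <- C <- K -> H -> R) has no collider blocking it and no conditioned non-collider, so it is open.
Try {C}:
  P1: blocked at chain node C ∈ conditioning set.
  P2: blocked at chain node C ∈ conditioning set.
  P3: blocked at chain node C ∈ conditioning set.
  P4: blocked at fork node C ∈ conditioning set.
  P5: blocked at fork node C ∈ conditioning set.
  P6: blocked at fork node C ∈ conditioning set.
  P7: blocked at fork node C ∈ conditioning set.
{C} contains no descendant of N and blocks every backdoor path.
No other singleton works — e.g. {K} leaves P6 open — so {C} is the unique smallest valid adjustment set.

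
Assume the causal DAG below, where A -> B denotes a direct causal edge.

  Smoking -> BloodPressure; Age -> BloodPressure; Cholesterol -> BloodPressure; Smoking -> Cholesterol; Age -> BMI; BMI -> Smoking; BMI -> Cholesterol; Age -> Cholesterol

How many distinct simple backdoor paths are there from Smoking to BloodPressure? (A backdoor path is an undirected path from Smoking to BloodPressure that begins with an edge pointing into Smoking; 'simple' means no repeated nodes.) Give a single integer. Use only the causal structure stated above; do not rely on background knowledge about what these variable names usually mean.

A backdoor path from Smoking to BloodPressure is any simple undirected path whose first edge points into Smoking (i.e. leaves Smoking via a parent).
Parents of Smoking: {BMI}.
Enumerating:
  P1: Smoking <- BMI <- Age -> Cholesterol -> BloodPressure
  P2: Smoking <- BMI <- Age -> BloodPressure
  P3: Smoking <- BMI -> Cholesterol <- Age -> BloodPressure
  P4: Smoking <- BMI -> Cholesterol -> BloodPressure
That exhausts the simple backdoor paths. Count: 4.

4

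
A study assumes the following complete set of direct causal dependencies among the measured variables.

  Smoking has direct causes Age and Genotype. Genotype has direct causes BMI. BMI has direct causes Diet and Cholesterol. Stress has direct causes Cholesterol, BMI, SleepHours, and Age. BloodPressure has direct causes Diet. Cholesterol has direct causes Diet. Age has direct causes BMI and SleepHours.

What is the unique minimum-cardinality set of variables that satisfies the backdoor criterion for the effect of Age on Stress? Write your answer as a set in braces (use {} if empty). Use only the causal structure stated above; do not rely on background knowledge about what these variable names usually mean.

Variables eligible for adjustment (non-descendants of Age, excluding Age and Stress): {BMI, BloodPressure, Cholesterol, Diet, Genotype, SleepHours}.
Backdoor paths from Age to Stress:
  P1: Age <- SleepHours -> Stress
  P2: Age <- BMI <- Diet -> Cholesterol -> Stress
  P3: Age <- BMI <- Cholesterol -> Stress
  P4: Age <- BMI -> Stress
The empty set is not sufficient: P1 (Age <- SleepHours -> Stress) has no collider blocking it and no conditioned non-collider, so it is open.
Try {BMI, SleepHours}:
  P1: blocked at fork node SleepHours ∈ conditioning set.
  P2: blocked at chain node BMI ∈ conditioning set.
  P3: blocked at chain node BMI ∈ conditioning set.
  P4: blocked at fork node BMI ∈ conditioning set.
{BMI, SleepHours} contains no descendant of Age and blocks every backdoor path.
Every element of {BMI, SleepHours} is needed (dropping BMI leaves P2 open; dropping SleepHours leaves P1 open), so no proper subset is valid.
Among all size-2 subsets of the eligible variables, only {BMI, SleepHours} blocks every backdoor path, so it is the unique smallest valid adjustment set.

{BMI, SleepHours}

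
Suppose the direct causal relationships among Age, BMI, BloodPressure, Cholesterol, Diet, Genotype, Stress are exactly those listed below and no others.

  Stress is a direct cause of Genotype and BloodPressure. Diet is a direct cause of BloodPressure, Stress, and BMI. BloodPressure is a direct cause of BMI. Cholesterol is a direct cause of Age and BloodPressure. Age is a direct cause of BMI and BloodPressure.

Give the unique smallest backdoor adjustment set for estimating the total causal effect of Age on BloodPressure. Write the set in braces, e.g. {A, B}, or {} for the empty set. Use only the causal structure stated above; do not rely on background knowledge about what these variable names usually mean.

Variables eligible for adjustment (non-descendants of Age, excluding Age and BloodPressure): {Cholesterol, Diet, Genotype, Stress}.
Backdoor paths from Age to BloodPressure:
  P1: Age <- Cholesterol -> BloodPressure
The empty set is not sufficient: P1 (Age <- Cholesterol -> BloodPressure) has no collider blocking it and no conditioned non-collider, so it is open.
Try {Cholesterol}:
  P1: blocked at fork node Cholesterol ∈ conditioning set.
{Cholesterol} contains no descendant of Age and blocks every backdoor path.
No other singleton works — e.g. {Diet} leaves P1 open — so {Cholesterol} is the unique smallest valid adjustment set.

{Cholesterol}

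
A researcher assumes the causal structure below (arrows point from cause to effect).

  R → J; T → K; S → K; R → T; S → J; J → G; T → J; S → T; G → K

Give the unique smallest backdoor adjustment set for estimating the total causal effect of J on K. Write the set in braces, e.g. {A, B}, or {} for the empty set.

{S, T}

Variables eligible for adjustment (non-descendants of J, excluding J and K): {R, S, T}.
Backdoor paths from J to K:
  P1: J <- S -> T -> K
  P2: J <- S -> K
  P3: J <- R -> T <- S -> K
  P4: J <- R -> T -> K
  P5: J <- T <- S -> K
  P6: J <- T -> K
The empty set is not sufficient: P1 (J <- S -> T -> K) has no collider blocking it and no conditioned non-collider, so it is open.
Try {S, T}:
  P1: blocked at fork node S ∈ conditioning set.
  P2: blocked at fork node S ∈ conditioning set.
  P3: blocked at fork node S ∈ conditioning set.
  P4: blocked at chain node T ∈ conditioning set.
  P5: blocked at chain node T ∈ conditioning set.
  P6: blocked at fork node T ∈ conditioning set.
{S, T} contains no descendant of J and blocks every backdoor path.
Every element of {S, T} is needed (dropping S leaves P2 open; dropping T leaves P4 open), so no proper subset is valid.
Among all size-2 subsets of the eligible variables, only {S, T} blocks every backdoor path, so it is the unique smallest valid adjustment set.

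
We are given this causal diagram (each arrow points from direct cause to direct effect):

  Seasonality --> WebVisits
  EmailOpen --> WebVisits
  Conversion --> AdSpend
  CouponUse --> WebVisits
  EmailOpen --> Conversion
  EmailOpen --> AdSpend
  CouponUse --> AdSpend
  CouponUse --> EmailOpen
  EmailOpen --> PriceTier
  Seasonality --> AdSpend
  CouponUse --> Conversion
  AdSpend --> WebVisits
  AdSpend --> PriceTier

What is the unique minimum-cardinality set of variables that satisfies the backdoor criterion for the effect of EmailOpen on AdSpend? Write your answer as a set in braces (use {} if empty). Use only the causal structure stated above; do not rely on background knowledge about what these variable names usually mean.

{CouponUse}

Variables eligible for adjustment (non-descendants of EmailOpen, excluding EmailOpen and AdSpend): {CouponUse, Seasonality}.
Backdoor paths from EmailOpen to AdSpend:
  P1: EmailOpen <- CouponUse -> Conversion -> AdSpend
  P2: EmailOpen <- CouponUse -> AdSpend
  P3: EmailOpen <- CouponUse -> WebVisits <- Seasonality -> AdSpend
  P4: EmailOpen <- CouponUse -> WebVisits <- AdSpend
The empty set is not sufficient: P1 (EmailOpen <- CouponUse -> Conversion -> AdSpend) has no collider blocking it and no conditioned non-collider, so it is open.
Try {CouponUse}:
  P1: blocked at fork node CouponUse ∈ conditioning set.
  P2: blocked at fork node CouponUse ∈ conditioning set.
  P3: blocked at fork node CouponUse ∈ conditioning set.
  P4: blocked at fork node CouponUse ∈ conditioning set.
{CouponUse} contains no descendant of EmailOpen and blocks every backdoor path.
No other singleton works — e.g. {Seasonality} leaves P1 open — so {CouponUse} is the unique smallest valid adjustment set.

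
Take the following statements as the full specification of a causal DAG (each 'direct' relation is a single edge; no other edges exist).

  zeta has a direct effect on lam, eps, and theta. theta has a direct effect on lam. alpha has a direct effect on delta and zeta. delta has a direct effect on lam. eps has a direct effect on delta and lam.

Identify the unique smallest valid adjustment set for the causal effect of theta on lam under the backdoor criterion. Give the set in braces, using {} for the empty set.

Variables eligible for adjustment (non-descendants of theta, excluding theta and lam): {alpha, delta, eps, zeta}.
Backdoor paths from theta to lam:
  P1: theta <- zeta <- alpha -> delta <- eps -> lam
  P2: theta <- zeta <- alpha -> delta -> lam
  P3: theta <- zeta -> eps -> delta -> lam
  P4: theta <- zeta -> eps -> lam
  P5: theta <- zeta -> lam
The empty set is not sufficient: P2 (theta <- zeta <- alpha -> delta -> lam) has no collider blocking it and no conditioned non-collider, so it is open.
Try {zeta}:
  P1: blocked at chain node zeta ∈ conditioning set.
  P2: blocked at chain node zeta ∈ conditioning set.
  P3: blocked at fork node zeta ∈ conditioning set.
  P4: blocked at fork node zeta ∈ conditioning set.
  P5: blocked at fork node zeta ∈ conditioning set.
{zeta} contains no descendant of theta and blocks every backdoor path.
No other singleton works — e.g. {alpha} leaves P3 open — so {zeta} is the unique smallest valid adjustment set.

{zeta}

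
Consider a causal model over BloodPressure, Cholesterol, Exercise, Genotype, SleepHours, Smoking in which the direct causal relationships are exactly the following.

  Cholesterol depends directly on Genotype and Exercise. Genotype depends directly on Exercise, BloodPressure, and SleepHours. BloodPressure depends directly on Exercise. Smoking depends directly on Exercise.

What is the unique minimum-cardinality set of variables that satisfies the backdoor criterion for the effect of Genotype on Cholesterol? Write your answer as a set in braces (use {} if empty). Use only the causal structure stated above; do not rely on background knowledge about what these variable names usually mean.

Variables eligible for adjustment (non-descendants of Genotype, excluding Genotype and Cholesterol): {BloodPressure, Exercise, SleepHours, Smoking}.
Backdoor paths from Genotype to Cholesterol:
  P1: Genotype <- Exercise -> Cholesterol
  P2: Genotype <- BloodPressure <- Exercise -> Cholesterol
The empty set is not sufficient: P1 (Genotype <- Exercise -> Cholesterol) has no collider blocking it and no conditioned non-collider, so it is open.
Try {Exercise}:
  P1: blocked at fork node Exercise ∈ conditioning set.
  P2: blocked at fork node Exercise ∈ conditioning set.
{Exercise} contains no descendant of Genotype and blocks every backdoor path.
No other singleton works — e.g. {BloodPressure} leaves P1 open — so {Exercise} is the unique smallest valid adjustment set.

{Exercise}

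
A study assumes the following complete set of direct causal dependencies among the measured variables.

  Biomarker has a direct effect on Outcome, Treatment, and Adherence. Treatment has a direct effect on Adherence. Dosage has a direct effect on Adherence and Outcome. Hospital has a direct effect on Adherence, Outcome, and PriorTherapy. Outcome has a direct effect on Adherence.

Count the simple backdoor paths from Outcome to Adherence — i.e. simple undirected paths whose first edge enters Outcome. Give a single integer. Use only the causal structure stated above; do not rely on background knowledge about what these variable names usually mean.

A backdoor path from Outcome to Adherence is any simple undirected path whose first edge points into Outcome (i.e. leaves Outcome via a parent).
Parents of Outcome: {Biomarker, Dosage, Hospital}.
Enumerating:
  P1: Outcome <- Hospital -> Adherence
  P2: Outcome <- Dosage -> Adherence
  P3: Outcome <- Biomarker -> Treatment -> Adherence
  P4: Outcome <- Biomarker -> Adherence
That exhausts the simple backdoor paths. Count: 4.

4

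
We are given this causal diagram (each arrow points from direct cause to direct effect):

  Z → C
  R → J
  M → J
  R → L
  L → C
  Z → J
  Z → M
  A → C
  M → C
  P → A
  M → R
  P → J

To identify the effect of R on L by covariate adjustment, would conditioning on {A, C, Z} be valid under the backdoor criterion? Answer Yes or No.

No

Backdoor paths from R to L (paths whose first edge points into R):
  P1: R <- M <- Z -> J <- P -> A -> C <- L
  P2: R <- M <- Z -> C <- L
  P3: R <- M -> J <- P -> A -> C <- L
  P4: R <- M -> J <- Z -> C <- L
  P5: R <- M -> C <- L
Condition 1 (no descendant of R in the set): FAILS — C is a descendant of R.
Condition 2 (every backdoor path blocked by {A, C, Z}):
  P1: blocked at fork node Z ∈ conditioning set.
  P2: blocked at fork node Z ∈ conditioning set.
  P3: blocked at collider J (neither it nor any descendant is in the conditioning set).
  P4: blocked at collider J (neither it nor any descendant is in the conditioning set).
  P5: open — collider(s) C are conditioned on (or have a conditioned descendant) and no non-collider on the path is in the set.
{A, C, Z} does not satisfy the backdoor criterion.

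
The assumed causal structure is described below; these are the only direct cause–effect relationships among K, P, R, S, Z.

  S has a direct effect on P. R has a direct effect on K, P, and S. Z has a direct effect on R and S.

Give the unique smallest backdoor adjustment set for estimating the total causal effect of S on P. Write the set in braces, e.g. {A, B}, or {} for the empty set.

{R}

Variables eligible for adjustment (non-descendants of S, excluding S and P): {K, R, Z}.
Backdoor paths from S to P:
  P1: S <- Z -> R -> P
  P2: S <- R -> P
The empty set is not sufficient: P1 (S <- Z -> R -> P) has no collider blocking it and no conditioned non-collider, so it is open.
Try {R}:
  P1: blocked at chain node R ∈ conditioning set.
  P2: blocked at fork node R ∈ conditioning set.
{R} contains no descendant of S and blocks every backdoor path.
No other singleton works — e.g. {Z} leaves P2 open — so {R} is the unique smallest valid adjustment set.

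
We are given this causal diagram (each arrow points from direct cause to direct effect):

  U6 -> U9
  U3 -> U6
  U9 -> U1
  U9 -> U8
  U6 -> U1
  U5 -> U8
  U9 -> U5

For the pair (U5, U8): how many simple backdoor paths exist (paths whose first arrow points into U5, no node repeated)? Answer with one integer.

A backdoor path from U5 to U8 is any simple undirected path whose first edge points into U5 (i.e. leaves U5 via a parent).
Parents of U5: {U9}.
Enumerating:
  P1: U5 <- U9 -> U8
That exhausts the simple backdoor paths. Count: 1.

1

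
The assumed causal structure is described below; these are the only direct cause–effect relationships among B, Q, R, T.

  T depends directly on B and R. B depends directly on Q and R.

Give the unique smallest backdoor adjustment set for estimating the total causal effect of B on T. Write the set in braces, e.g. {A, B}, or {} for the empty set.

Variables eligible for adjustment (non-descendants of B, excluding B and T): {Q, R}.
Backdoor paths from B to T:
  P1: B <- R -> T
The empty set is not sufficient: P1 (B <- R -> T) has no collider blocking it and no conditioned non-collider, so it is open.
Try {R}:
  P1: blocked at fork node R ∈ conditioning set.
{R} contains no descendant of B and blocks every backdoor path.
No other singleton works — e.g. {Q} leaves P1 open — so {R} is the unique smallest valid adjustment set.

{R}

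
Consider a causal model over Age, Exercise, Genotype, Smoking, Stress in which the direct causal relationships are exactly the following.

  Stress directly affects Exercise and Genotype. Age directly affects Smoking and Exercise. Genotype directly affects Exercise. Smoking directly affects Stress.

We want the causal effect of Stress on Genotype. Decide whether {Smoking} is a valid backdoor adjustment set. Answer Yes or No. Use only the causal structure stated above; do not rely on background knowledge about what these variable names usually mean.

Yes

Backdoor paths from Stress to Genotype (paths whose first edge points into Stress):
  P1: Stress <- Smoking <- Age -> Exercise <- Genotype
Condition 1 (no descendant of Stress in the set): holds — descendants of Stress are {Exercise, Genotype}; none are in {Smoking}.
Condition 2 (every backdoor path blocked by {Smoking}):
  P1: blocked at chain node Smoking ∈ conditioning set.
{Smoking} satisfies the backdoor criterion.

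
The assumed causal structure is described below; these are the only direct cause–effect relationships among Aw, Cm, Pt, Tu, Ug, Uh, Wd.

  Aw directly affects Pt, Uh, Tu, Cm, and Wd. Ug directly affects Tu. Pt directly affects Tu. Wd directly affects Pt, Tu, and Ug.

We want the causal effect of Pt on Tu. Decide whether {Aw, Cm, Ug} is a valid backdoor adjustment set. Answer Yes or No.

Backdoor paths from Pt to Tu (paths whose first edge points into Pt):
  P1: Pt <- Aw -> Wd -> Ug -> Tu
  P2: Pt <- Aw -> Wd -> Tu
  P3: Pt <- Aw -> Tu
  P4: Pt <- Wd <- Aw -> Tu
  P5: Pt <- Wd -> Ug -> Tu
  P6: Pt <- Wd -> Tu
Condition 1 (no descendant of Pt in the set): holds — descendants of Pt are {Tu}; none are in {Aw, Cm, Ug}.
Condition 2 (every backdoor path blocked by {Aw, Cm, Ug}):
  P1: blocked at fork node Aw ∈ conditioning set.
  P2: blocked at fork node Aw ∈ conditioning set.
  P3: blocked at fork node Aw ∈ conditioning set.
  P4: blocked at fork node Aw ∈ conditioning set.
  P5: blocked at chain node Ug ∈ conditioning set.
  P6: open — no interior node is in the conditioning set.
{Aw, Cm, Ug} does not satisfy the backdoor criterion.

No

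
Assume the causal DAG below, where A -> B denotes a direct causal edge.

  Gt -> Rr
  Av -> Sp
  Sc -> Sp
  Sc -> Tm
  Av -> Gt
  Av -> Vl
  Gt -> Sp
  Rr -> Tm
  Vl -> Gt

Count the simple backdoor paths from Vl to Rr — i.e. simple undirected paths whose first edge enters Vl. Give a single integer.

A backdoor path from Vl to Rr is any simple undirected path whose first edge points into Vl (i.e. leaves Vl via a parent).
Parents of Vl: {Av}.
Enumerating:
  P1: Vl <- Av -> Gt -> Rr
  P2: Vl <- Av -> Gt -> Sp <- Sc -> Tm <- Rr
  P3: Vl <- Av -> Sp <- Gt -> Rr
  P4: Vl <- Av -> Sp <- Sc -> Tm <- Rr
That exhausts the simple backdoor paths. Count: 4.

4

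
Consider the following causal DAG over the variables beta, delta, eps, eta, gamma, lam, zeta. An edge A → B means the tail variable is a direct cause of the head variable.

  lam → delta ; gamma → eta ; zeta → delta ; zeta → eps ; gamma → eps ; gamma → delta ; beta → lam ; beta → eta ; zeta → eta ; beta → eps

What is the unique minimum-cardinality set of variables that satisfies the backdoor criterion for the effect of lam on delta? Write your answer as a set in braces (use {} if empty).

Variables eligible for adjustment (non-descendants of lam, excluding lam and delta): {beta, eps, eta, gamma, zeta}.
Backdoor paths from lam to delta:
  P1: lam <- beta -> eps <- gamma -> eta <- zeta -> delta
  P2: lam <- beta -> eps <- gamma -> delta
  P3: lam <- beta -> eps <- zeta -> eta <- gamma -> delta
  P4: lam <- beta -> eps <- zeta -> delta
  P5: lam <- beta -> eta <- gamma -> eps <- zeta -> delta
  P6: lam <- beta -> eta <- gamma -> delta
  P7: lam <- beta -> eta <- zeta -> eps <- gamma -> delta
  P8: lam <- beta -> eta <- zeta -> delta
Each backdoor path contains an unconditioned collider, so every path is already blocked with the empty conditioning set:
  P1: blocked at collider eps (neither it nor any descendant is in the conditioning set).
  P2: blocked at collider eps (neither it nor any descendant is in the conditioning set).
  P3: blocked at collider eps (neither it nor any descendant is in the conditioning set).
  P4: blocked at collider eps (neither it nor any descendant is in the conditioning set).
  P5: blocked at collider eta (neither it nor any descendant is in the conditioning set).
  P6: blocked at collider eta (neither it nor any descendant is in the conditioning set).
  P7: blocked at collider eta (neither it nor any descendant is in the conditioning set).
  P8: blocked at collider eta (neither it nor any descendant is in the conditioning set).
The empty set is therefore the unique smallest valid set.

{}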